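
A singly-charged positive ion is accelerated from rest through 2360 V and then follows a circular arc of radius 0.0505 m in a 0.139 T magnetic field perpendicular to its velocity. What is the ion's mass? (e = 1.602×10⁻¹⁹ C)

Combine |q|V = ½mv² and r = mv/(|q|B): eliminate v to get m = qB²r²/(2V).
m = (1.602×10⁻¹⁹)(0.139)²(0.0505)²/(2·2360) ≈ 1.67×10⁻²⁷ kg.

m ≈ 1.67×10⁻²⁷ kg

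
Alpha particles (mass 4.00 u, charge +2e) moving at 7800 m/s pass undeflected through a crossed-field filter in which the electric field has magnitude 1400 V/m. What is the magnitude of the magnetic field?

Balance of forces in the selector: qE = qvB ⇒ B = E/v.
B = 1400/7800 = 0.18 T.

B = 0.18 T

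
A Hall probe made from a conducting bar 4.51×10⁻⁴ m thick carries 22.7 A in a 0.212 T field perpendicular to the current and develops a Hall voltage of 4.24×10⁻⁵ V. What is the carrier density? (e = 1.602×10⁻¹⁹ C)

n ≈ 1.57×10²⁷ m⁻³

From V_H = IB/(n e t), n = IB/(V_H e t).
n = (22.7)(0.212)/((4.24×10⁻⁵)(1.602×10⁻¹⁹)(4.51×10⁻⁴)) ≈ 1.57×10²⁷ m⁻³.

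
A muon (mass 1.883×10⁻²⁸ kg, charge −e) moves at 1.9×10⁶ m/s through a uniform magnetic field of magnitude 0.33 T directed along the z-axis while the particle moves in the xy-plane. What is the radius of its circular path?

The magnetic force provides the centripetal force: |q|vB = mv²/r.
r = mv/(|q|B) = (1.883×10⁻²⁸)(1.9×10⁶)/((1.602×10⁻¹⁹)(0.33)) ≈ 6.8×10⁻³ m.

r ≈ 6.8×10⁻³ m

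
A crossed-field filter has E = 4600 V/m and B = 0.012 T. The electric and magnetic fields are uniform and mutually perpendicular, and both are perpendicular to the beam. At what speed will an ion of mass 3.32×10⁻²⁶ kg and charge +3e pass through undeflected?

Zero net Lorentz force requires |qE| = |q v×B|, i.e. E = vB.
v = E/B = 4600/0.012 = 3.8×10⁵ m/s.

v = 3.8×10⁵ m/s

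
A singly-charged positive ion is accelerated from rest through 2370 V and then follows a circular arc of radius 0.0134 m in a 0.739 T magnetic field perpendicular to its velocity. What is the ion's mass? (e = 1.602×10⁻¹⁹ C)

m ≈ 3.31×10⁻²⁷ kg

Combine |q|V = ½mv² and r = mv/(|q|B): eliminate v to get m = qB²r²/(2V).
m = (1.602×10⁻¹⁹)(0.739)²(0.0134)²/(2·2370) ≈ 3.31×10⁻²⁷ kg.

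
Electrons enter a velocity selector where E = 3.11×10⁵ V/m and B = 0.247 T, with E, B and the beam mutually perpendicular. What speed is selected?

Straight-line motion ⇒ electric and magnetic forces cancel, so E = vB.
v = E/B = 3.11×10⁵/0.247 = 1.26×10⁶ m/s.

v = 1.26×10⁶ m/s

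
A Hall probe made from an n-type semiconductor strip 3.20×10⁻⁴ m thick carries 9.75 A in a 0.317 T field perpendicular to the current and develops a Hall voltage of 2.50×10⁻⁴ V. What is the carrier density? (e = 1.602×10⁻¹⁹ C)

From V_H = IB/(n e t), n = IB/(V_H e t).
n = (9.75)(0.317)/((2.50×10⁻⁴)(1.602×10⁻¹⁹)(3.20×10⁻⁴)) ≈ 2.41×10²⁶ m⁻³.

n ≈ 2.41×10²⁶ m⁻³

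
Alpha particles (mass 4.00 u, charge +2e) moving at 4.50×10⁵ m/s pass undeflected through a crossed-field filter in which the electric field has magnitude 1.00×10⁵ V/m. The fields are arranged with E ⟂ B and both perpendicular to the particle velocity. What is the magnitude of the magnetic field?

Balance of forces in the selector: qE = qvB ⇒ B = E/v.
B = 1.00×10⁵/4.50×10⁵ = 0.222 T.

B = 0.222 T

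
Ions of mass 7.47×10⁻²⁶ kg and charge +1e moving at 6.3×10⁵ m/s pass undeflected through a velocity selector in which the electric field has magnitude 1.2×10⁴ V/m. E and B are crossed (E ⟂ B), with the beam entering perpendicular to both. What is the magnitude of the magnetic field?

Balance of forces in the selector: qE = qvB ⇒ B = E/v.
B = 1.2×10⁴/6.3×10⁵ = 0.019 T.

B = 0.019 T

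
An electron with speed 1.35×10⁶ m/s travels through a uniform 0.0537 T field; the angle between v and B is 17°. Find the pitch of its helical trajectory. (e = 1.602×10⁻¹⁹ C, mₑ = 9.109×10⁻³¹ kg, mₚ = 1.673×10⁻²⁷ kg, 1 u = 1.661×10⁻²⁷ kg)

v∥ = v cosθ = 1.35×10⁶·cos17° ≈ 1.291×10⁶ m/s.
T = 2πm/(|q|B) = 2π(9.109×10⁻³¹)/((1.602×10⁻¹⁹)(0.0537)) ≈ 6.653×10⁻¹⁰ s.
pitch = v∥ T = (1.291×10⁶)(6.653×10⁻¹⁰) ≈ 8.59×10⁻⁴ m.

p ≈ 8.59×10⁻⁴ m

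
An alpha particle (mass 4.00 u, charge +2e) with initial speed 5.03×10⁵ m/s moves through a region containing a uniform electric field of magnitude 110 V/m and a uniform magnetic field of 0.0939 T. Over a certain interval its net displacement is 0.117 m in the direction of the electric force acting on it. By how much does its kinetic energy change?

ΔKE ≈ 4.12×10⁻¹⁸ J

The magnetic force is always ⟂ v and does no work; only the electric force changes KE.
ΔKE = F_E · d = |q|E d = (3.204×10⁻¹⁹)(110)(0.117) ≈ 4.12×10⁻¹⁸ J.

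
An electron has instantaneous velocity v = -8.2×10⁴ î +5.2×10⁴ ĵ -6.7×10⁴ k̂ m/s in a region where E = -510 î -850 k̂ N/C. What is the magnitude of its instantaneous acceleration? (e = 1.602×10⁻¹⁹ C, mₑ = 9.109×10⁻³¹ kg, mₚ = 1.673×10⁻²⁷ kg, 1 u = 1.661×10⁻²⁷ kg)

Only an electric field acts, so F = qE = (−1.602×10⁻¹⁹ C)·(-510, 0, -850) = (8.17×10⁻¹⁷, 0, 1.36×10⁻¹⁶) N.
|a| = |F|/m = 1.588×10⁻¹⁶/9.109×10⁻³¹ ≈ 1.74×10¹⁴ m/s².

|a| ≈ 1.74×10¹⁴ m/s²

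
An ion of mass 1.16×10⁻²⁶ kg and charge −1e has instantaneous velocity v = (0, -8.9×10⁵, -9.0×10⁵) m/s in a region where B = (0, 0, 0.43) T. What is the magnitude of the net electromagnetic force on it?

|F| ≈ 6.13×10⁻¹⁴ N

v×B = (-3.83×10⁵, 0, 0) N/C.
F = q v×B = (−1.602×10⁻¹⁹ C)·(-3.83×10⁵, 0, 0) = (6.13×10⁻¹⁴, 0, 0) N.
|F| = 6.13×10⁻¹⁴ N.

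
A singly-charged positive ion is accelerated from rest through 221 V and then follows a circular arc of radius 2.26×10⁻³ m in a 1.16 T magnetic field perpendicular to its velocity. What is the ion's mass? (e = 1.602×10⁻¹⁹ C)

m ≈ 2.49×10⁻²⁷ kg

Combine |q|V = ½mv² and r = mv/(|q|B): eliminate v to get m = qB²r²/(2V).
m = (1.602×10⁻¹⁹)(1.16)²(2.26×10⁻³)²/(2·221) ≈ 2.49×10⁻²⁷ kg.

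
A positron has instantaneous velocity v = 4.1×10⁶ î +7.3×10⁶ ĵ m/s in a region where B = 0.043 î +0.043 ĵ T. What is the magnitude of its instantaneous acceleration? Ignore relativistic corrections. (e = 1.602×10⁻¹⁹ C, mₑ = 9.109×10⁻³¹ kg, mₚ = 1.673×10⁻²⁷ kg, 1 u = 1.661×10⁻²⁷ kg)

|a| ≈ 2.42×10¹⁶ m/s²

v×B = (0, 0, -1.38×10⁵) N/C.
F = q v×B = (1.602×10⁻¹⁹ C)·(0, 0, -1.38×10⁵) = (0, 0, -2.20×10⁻¹⁴) N.
|a| = |F|/m = 2.204×10⁻¹⁴/9.109×10⁻³¹ ≈ 2.42×10¹⁶ m/s².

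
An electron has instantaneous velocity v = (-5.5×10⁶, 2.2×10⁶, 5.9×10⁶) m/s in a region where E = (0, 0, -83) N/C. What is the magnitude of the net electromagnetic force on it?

Only an electric field acts, so F = qE = (−1.602×10⁻¹⁹ C)·(0, 0, -83.0) = (0, 0, 1.33×10⁻¹⁷) N.
|F| = 1.33×10⁻¹⁷ N.

|F| ≈ 1.33×10⁻¹⁷ N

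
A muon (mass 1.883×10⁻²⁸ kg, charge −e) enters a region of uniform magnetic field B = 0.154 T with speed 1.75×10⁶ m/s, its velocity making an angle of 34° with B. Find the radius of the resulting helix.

r ≈ 7.47×10⁻³ m

v⊥ = v sinθ = 1.75×10⁶·sin34° ≈ 9.786×10⁵ m/s.
r = m v⊥/(|q|B) = (1.883×10⁻²⁸)(9.786×10⁵)/((1.602×10⁻¹⁹)(0.154)) ≈ 7.47×10⁻³ m.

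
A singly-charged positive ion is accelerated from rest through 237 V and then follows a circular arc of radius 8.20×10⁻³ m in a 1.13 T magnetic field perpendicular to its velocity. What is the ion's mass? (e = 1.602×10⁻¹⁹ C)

m ≈ 2.90×10⁻²⁶ kg

Combine |q|V = ½mv² and r = mv/(|q|B): eliminate v to get m = qB²r²/(2V).
m = (1.602×10⁻¹⁹)(1.13)²(8.20×10⁻³)²/(2·237) ≈ 2.90×10⁻²⁶ kg.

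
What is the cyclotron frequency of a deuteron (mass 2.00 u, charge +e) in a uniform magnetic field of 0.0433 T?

f ≈ 3.32×10⁵ Hz

f = |q|B/(2πm).
f = (1.602×10⁻¹⁹)(0.0433)/(2π·3.322×10⁻²⁷) ≈ 3.32×10⁵ Hz.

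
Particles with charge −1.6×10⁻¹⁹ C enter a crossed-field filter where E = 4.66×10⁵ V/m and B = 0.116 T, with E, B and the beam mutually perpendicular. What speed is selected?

Straight-line motion ⇒ electric and magnetic forces cancel, so E = vB.
v = E/B = 4.66×10⁵/0.116 = 4.02×10⁶ m/s.

v = 4.02×10⁶ m/s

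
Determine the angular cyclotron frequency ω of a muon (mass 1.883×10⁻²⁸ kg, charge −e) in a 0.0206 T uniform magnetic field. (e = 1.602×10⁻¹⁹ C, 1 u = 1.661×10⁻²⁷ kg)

ω = |q|B/m.
ω = (1.602×10⁻¹⁹)(0.0206)/1.883×10⁻²⁸ ≈ 1.75×10⁷ rad/s.

ω ≈ 1.75×10⁷ rad/s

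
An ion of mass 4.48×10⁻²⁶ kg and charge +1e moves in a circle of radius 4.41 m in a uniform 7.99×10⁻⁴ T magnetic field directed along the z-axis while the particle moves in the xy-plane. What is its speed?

v ≈ 1.26×10⁴ m/s

From |q|vB = mv²/r, v = |q|Br/m.
v = (1.602×10⁻¹⁹)(7.99×10⁻⁴)(4.41)/4.48×10⁻²⁶ ≈ 1.26×10⁴ m/s.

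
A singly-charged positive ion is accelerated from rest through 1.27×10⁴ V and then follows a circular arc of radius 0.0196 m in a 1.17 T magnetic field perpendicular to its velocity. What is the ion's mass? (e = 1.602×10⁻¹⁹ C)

Combine |q|V = ½mv² and r = mv/(|q|B): eliminate v to get m = qB²r²/(2V).
m = (1.602×10⁻¹⁹)(1.17)²(0.0196)²/(2·1.27×10⁴) ≈ 3.32×10⁻²⁷ kg.

m ≈ 3.32×10⁻²⁷ kg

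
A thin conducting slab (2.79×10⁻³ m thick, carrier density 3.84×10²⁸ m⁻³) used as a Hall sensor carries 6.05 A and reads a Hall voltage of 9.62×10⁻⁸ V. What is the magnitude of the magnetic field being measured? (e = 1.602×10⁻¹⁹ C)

B ≈ 0.273 T

From V_H = IB/(n e t), B = V_H n e t / I.
B = (9.62×10⁻⁸)(3.84×10²⁸)(1.602×10⁻¹⁹)(2.79×10⁻³)/6.05 ≈ 0.273 T.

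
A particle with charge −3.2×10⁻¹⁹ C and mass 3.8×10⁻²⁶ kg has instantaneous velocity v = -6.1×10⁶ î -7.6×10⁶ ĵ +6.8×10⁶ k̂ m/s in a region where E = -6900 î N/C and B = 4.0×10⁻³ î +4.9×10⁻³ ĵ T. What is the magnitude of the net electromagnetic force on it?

v×B = (-3.33×10⁴, 2.72×10⁴, 510) N/C.
E + v×B = (-4.02×10⁴, 2.72×10⁴, 510) N/C.
F = q(E + v×B) = (−3.2×10⁻¹⁹ C)·(-4.02×10⁴, 2.72×10⁴, 510) = (1.29×10⁻¹⁴, -8.70×10⁻¹⁵, -1.63×10⁻¹⁶) N.
|F| = 1.55×10⁻¹⁴ N.

|F| ≈ 1.55×10⁻¹⁴ N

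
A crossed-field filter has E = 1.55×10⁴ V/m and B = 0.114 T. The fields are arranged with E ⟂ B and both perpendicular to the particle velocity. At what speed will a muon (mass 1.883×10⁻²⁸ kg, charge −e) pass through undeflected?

For undeflected motion the electric and magnetic forces balance: qE = qvB.
v = E/B = 1.55×10⁴/0.114 = 1.36×10⁵ m/s.

v = 1.36×10⁵ m/s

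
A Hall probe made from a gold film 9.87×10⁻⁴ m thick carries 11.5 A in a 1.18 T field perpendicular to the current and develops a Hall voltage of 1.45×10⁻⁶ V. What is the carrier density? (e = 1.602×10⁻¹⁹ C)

n ≈ 5.92×10²⁸ m⁻³

From V_H = IB/(n e t), n = IB/(V_H e t).
n = (11.5)(1.18)/((1.45×10⁻⁶)(1.602×10⁻¹⁹)(9.87×10⁻⁴)) ≈ 5.92×10²⁸ m⁻³.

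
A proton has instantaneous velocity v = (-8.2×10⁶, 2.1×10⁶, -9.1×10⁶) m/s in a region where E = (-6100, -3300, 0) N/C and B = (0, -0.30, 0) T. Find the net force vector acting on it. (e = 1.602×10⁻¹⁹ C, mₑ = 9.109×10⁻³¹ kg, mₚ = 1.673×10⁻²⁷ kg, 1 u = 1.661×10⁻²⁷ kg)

F ≈ (-4.38×10⁻¹³, -5.29×10⁻¹⁶, 3.94×10⁻¹³) N

v×B = (-2.73×10⁶, 0, 2.46×10⁶) N/C.
E + v×B = (-2.74×10⁶, -3300, 2.46×10⁶) N/C.
F = q(E + v×B) = (1.602×10⁻¹⁹ C)·(-2.74×10⁶, -3300, 2.46×10⁶) = (-4.38×10⁻¹³, -5.29×10⁻¹⁶, 3.94×10⁻¹³) N.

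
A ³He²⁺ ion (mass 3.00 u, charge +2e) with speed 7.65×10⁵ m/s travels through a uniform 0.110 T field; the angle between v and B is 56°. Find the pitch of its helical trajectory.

p ≈ 0.380 m

v∥ = v cosθ = 7.65×10⁵·cos56° ≈ 4.278×10⁵ m/s.
T = 2πm/(|q|B) = 2π(4.983×10⁻²⁷)/((3.204×10⁻¹⁹)(0.110)) ≈ 8.884×10⁻⁷ s.
pitch = v∥ T = (4.278×10⁵)(8.884×10⁻⁷) ≈ 0.380 m.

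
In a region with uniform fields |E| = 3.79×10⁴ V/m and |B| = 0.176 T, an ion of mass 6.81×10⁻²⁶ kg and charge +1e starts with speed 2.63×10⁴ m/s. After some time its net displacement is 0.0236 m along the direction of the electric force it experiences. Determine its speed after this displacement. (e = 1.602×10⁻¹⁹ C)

B does no work; ΔKE = |q|E d.
½mv_f² = ½mv₀² + |q|Ed = ½(6.81×10⁻²⁶)(2.63×10⁴)² + (1.602×10⁻¹⁹)(3.79×10⁴)(0.0236) ≈ 2.355×10⁻¹⁷ J + 1.433×10⁻¹⁶ J ≈ 1.668×10⁻¹⁶ J.
v_f = √(2·1.668×10⁻¹⁶/6.81×10⁻²⁶) ≈ 7.00×10⁴ m/s.

v_f ≈ 7.00×10⁴ m/s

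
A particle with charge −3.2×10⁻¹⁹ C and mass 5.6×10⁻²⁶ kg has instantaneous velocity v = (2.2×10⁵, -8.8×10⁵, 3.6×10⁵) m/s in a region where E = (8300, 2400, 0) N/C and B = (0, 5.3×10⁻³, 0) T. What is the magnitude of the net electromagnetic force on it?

v×B = (-1910, 0, 1170) N/C.
E + v×B = (6390, 2400, 1170) N/C.
F = q(E + v×B) = (−3.2×10⁻¹⁹ C)·(6390, 2400, 1170) = (-2.05×10⁻¹⁵, -7.68×10⁻¹⁶, -3.73×10⁻¹⁶) N.
|F| = 2.22×10⁻¹⁵ N.

|F| ≈ 2.22×10⁻¹⁵ N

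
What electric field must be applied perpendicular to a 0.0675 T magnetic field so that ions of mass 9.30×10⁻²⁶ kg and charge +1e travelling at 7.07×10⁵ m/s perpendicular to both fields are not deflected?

For straight-line motion qE = qvB, so E = vB.
E = 7.07×10⁵ × 0.0675 = 4.77×10⁴ V/m.

E = 4.77×10⁴ V/m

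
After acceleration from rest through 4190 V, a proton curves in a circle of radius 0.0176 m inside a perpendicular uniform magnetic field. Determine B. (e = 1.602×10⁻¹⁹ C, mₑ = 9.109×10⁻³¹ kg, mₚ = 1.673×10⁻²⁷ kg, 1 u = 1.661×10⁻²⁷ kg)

v = √(2|q|V/m) = √(2·1.602×10⁻¹⁹·4190/1.673×10⁻²⁷) ≈ 8.958×10⁵ m/s.
B = mv/(|q|r) = (1.673×10⁻²⁷)(8.958×10⁵)/((1.602×10⁻¹⁹)(0.0176)) ≈ 0.532 T.

B ≈ 0.532 T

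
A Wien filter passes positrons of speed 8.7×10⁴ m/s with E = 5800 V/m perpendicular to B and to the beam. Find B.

B = 0.067 T

Balance of forces in the selector: qE = qvB ⇒ B = E/v.
B = 5800/8.7×10⁴ = 0.067 T.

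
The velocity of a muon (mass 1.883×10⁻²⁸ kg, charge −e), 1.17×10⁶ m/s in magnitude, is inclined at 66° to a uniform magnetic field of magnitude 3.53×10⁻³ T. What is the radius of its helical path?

r ≈ 0.356 m

v⊥ = v sinθ = 1.17×10⁶·sin66° ≈ 1.069×10⁶ m/s.
r = m v⊥/(|q|B) = (1.883×10⁻²⁸)(1.069×10⁶)/((1.602×10⁻¹⁹)(3.53×10⁻³)) ≈ 0.356 m.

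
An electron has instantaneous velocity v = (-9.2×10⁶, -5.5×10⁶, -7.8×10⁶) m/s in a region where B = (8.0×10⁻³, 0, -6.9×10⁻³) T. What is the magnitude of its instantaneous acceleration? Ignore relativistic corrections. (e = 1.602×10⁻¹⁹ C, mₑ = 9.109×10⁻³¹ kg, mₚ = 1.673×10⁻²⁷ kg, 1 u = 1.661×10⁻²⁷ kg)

|a| ≈ 2.44×10¹⁶ m/s²

v×B = (3.80×10⁴, -1.26×10⁵, 4.40×10⁴) N/C.
F = q v×B = (−1.602×10⁻¹⁹ C)·(3.80×10⁴, -1.26×10⁵, 4.40×10⁴) = (-6.08×10⁻¹⁵, 2.02×10⁻¹⁴, -7.05×10⁻¹⁵) N.
|a| = |F|/m = 2.221×10⁻¹⁴/9.109×10⁻³¹ ≈ 2.44×10¹⁶ m/s².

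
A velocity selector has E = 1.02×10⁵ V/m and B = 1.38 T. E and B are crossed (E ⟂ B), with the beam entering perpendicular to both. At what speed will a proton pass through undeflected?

v = 7.39×10⁴ m/s

Zero net Lorentz force requires |qE| = |q v×B|, i.e. E = vB.
v = E/B = 1.02×10⁵/1.38 = 7.39×10⁴ m/s.
The result is independent of the particle's charge and mass.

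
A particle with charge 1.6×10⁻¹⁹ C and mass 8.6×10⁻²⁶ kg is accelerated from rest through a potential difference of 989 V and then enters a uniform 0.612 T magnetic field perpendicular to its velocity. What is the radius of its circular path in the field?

Acceleration: |q|V = ½mv² ⇒ v = √(2|q|V/m) = √(2·1.6×10⁻¹⁹·989/8.6×10⁻²⁶) ≈ 6.066×10⁴ m/s.
In the field: r = mv/(|q|B) = (8.6×10⁻²⁶)(6.066×10⁴)/((1.6×10⁻¹⁹)(0.612)) ≈ 0.0533 m.

r ≈ 0.0533 m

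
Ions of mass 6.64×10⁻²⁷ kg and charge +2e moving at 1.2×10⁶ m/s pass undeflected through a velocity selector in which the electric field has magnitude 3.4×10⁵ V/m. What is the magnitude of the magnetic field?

B = 0.28 T

Balance of forces in the selector: qE = qvB ⇒ B = E/v.
B = 3.4×10⁵/1.2×10⁶ = 0.28 T.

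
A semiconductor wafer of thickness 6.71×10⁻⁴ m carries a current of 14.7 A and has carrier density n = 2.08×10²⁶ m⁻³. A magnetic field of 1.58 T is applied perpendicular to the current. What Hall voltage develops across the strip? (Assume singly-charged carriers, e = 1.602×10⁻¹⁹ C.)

V_H = IB/(n e t).
V_H = (14.7)(1.58)/((2.08×10²⁶)(1.602×10⁻¹⁹)(6.71×10⁻⁴)) ≈ 1.04×10⁻³ V.

V_H ≈ 1.04×10⁻³ V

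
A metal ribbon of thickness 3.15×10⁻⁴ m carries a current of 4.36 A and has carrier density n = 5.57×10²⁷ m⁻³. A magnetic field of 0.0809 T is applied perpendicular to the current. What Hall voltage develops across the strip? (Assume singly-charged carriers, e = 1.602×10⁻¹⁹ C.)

V_H ≈ 1.25×10⁻⁶ V

V_H = IB/(n e t).
V_H = (4.36)(0.0809)/((5.57×10²⁷)(1.602×10⁻¹⁹)(3.15×10⁻⁴)) ≈ 1.25×10⁻⁶ V.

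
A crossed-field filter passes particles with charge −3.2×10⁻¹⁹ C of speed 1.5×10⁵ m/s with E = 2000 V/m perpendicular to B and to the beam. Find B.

B = 0.013 T

Balance of forces in the selector: qE = qvB ⇒ B = E/v.
B = 2000/1.5×10⁵ = 0.013 T.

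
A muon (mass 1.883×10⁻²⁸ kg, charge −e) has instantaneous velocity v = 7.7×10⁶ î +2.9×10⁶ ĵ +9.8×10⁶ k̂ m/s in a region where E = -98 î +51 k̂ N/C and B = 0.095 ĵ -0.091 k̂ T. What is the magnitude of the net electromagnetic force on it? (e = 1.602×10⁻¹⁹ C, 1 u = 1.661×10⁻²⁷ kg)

v×B = (-1.19×10⁶, 7.01×10⁵, 7.32×10⁵) N/C.
E + v×B = (-1.19×10⁶, 7.01×10⁵, 7.32×10⁵) N/C.
F = q(E + v×B) = (−1.602×10⁻¹⁹ C)·(-1.19×10⁶, 7.01×10⁵, 7.32×10⁵) = (1.91×10⁻¹³, -1.12×10⁻¹³, -1.17×10⁻¹³) N.
|F| = 2.51×10⁻¹³ N.

|F| ≈ 2.51×10⁻¹³ N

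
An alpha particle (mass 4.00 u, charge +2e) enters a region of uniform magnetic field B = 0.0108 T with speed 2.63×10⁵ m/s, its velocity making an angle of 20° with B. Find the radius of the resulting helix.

v⊥ = v sinθ = 2.63×10⁵·sin20° ≈ 8.995×10⁴ m/s.
r = m v⊥/(|q|B) = (6.644×10⁻²⁷)(8.995×10⁴)/((3.204×10⁻¹⁹)(0.0108)) ≈ 0.173 m.

r ≈ 0.173 m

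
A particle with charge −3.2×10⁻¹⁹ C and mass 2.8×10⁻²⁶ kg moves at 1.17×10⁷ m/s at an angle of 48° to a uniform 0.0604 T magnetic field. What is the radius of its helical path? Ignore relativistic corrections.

r ≈ 12.6 m

v⊥ = v sinθ = 1.17×10⁷·sin48° ≈ 8.695×10⁶ m/s.
r = m v⊥/(|q|B) = (2.8×10⁻²⁶)(8.695×10⁶)/((3.2×10⁻¹⁹)(0.0604)) ≈ 12.6 m.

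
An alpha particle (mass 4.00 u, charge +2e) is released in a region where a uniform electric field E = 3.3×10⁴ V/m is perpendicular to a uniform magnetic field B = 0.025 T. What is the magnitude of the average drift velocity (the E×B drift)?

v_d ≈ 1.3×10⁶ m/s

In crossed fields the guiding centre drifts at v_d = |E×B|/B² = E/B, independent of charge and mass.
v_d = 3.3×10⁴/0.025 = 1.3×10⁶ m/s.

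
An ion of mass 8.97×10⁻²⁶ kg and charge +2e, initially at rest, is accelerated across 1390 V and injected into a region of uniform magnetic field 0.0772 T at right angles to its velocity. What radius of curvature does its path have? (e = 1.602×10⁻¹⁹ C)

Acceleration: |q|V = ½mv² ⇒ v = √(2|q|V/m) = √(2·3.204×10⁻¹⁹·1390/8.97×10⁻²⁶) ≈ 9.965×10⁴ m/s.
In the field: r = mv/(|q|B) = (8.97×10⁻²⁶)(9.965×10⁴)/((3.204×10⁻¹⁹)(0.0772)) ≈ 0.361 m.

r ≈ 0.361 m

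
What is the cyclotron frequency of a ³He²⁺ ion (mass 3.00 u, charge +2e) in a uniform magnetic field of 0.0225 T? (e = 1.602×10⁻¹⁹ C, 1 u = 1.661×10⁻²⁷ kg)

f = |q|B/(2πm).
f = (3.204×10⁻¹⁹)(0.0225)/(2π·4.983×10⁻²⁷) ≈ 2.30×10⁵ Hz.

f ≈ 2.30×10⁵ Hz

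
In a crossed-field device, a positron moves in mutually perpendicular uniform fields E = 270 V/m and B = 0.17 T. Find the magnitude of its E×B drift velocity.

The E×B drift speed is v_d = E/B.
v_d = 270/0.17 = 1600 m/s.

v_d ≈ 1600 m/s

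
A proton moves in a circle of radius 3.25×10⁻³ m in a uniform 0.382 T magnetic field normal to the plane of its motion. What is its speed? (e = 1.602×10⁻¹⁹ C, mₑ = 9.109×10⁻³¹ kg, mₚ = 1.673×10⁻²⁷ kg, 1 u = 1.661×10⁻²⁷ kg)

From |q|vB = mv²/r, v = |q|Br/m.
v = (1.602×10⁻¹⁹)(0.382)(3.25×10⁻³)/1.673×10⁻²⁷ ≈ 1.19×10⁵ m/s.

v ≈ 1.19×10⁵ m/s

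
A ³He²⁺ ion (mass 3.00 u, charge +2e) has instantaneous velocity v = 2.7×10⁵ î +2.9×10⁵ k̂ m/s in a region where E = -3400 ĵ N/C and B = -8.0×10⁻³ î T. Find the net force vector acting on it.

v×B = (0, -2320, 0) N/C.
E + v×B = (0, -5720, 0) N/C.
F = q(E + v×B) = (3.204×10⁻¹⁹ C)·(0, -5720, 0) = (0, -1.83×10⁻¹⁵, 0) N.

F ≈ (0, -1.83×10⁻¹⁵, 0) N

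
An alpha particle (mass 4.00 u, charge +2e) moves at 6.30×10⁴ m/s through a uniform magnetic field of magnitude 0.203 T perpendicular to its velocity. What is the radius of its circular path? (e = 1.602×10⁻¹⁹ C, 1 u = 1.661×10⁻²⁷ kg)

r ≈ 6.44×10⁻³ m

The magnetic force provides the centripetal force: |q|vB = mv²/r.
r = mv/(|q|B) = (6.644×10⁻²⁷)(6.30×10⁴)/((3.204×10⁻¹⁹)(0.203)) ≈ 6.44×10⁻³ m.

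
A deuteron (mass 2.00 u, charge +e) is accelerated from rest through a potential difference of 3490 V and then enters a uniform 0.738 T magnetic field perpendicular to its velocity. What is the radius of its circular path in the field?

r ≈ 0.0163 m

Acceleration: |q|V = ½mv² ⇒ v = √(2|q|V/m) = √(2·1.602×10⁻¹⁹·3490/3.322×10⁻²⁷) ≈ 5.802×10⁵ m/s.
In the field: r = mv/(|q|B) = (3.322×10⁻²⁷)(5.802×10⁵)/((1.602×10⁻¹⁹)(0.738)) ≈ 0.0163 m.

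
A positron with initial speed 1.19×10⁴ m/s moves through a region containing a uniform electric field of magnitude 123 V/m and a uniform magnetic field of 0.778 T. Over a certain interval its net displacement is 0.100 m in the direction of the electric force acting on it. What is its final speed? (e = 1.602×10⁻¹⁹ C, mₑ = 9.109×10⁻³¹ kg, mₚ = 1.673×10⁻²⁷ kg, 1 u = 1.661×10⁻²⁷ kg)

B does no work; ΔKE = |q|E d.
½mv_f² = ½mv₀² + |q|Ed = ½(9.109×10⁻³¹)(1.19×10⁴)² + (1.602×10⁻¹⁹)(123)(0.100) ≈ 6.450×10⁻²³ J + 1.970×10⁻¹⁸ J ≈ 1.971×10⁻¹⁸ J.
v_f = √(2·1.971×10⁻¹⁸/9.109×10⁻³¹) ≈ 2.08×10⁶ m/s.

v_f ≈ 2.08×10⁶ m/s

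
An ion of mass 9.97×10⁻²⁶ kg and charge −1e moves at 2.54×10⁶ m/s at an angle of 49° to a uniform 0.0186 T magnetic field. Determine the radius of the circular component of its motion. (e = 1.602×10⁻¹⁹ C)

r ≈ 64.1 m

v⊥ = v sinθ = 2.54×10⁶·sin49° ≈ 1.917×10⁶ m/s.
r = m v⊥/(|q|B) = (9.97×10⁻²⁶)(1.917×10⁶)/((1.602×10⁻¹⁹)(0.0186)) ≈ 64.1 m.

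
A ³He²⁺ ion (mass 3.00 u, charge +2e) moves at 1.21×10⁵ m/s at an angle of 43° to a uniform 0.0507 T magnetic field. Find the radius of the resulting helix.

r ≈ 0.0253 m

v⊥ = v sinθ = 1.21×10⁵·sin43° ≈ 8.252×10⁴ m/s.
r = m v⊥/(|q|B) = (4.983×10⁻²⁷)(8.252×10⁴)/((3.204×10⁻¹⁹)(0.0507)) ≈ 0.0253 m.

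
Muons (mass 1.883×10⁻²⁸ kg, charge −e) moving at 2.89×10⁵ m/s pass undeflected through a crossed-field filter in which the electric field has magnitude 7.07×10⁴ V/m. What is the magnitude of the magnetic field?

Balance of forces in the selector: qE = qvB ⇒ B = E/v.
B = 7.07×10⁴/2.89×10⁵ = 0.245 T.

B = 0.245 T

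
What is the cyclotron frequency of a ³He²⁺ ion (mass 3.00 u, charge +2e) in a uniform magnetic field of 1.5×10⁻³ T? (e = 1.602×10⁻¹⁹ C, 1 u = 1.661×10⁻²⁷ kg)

f = |q|B/(2πm).
f = (3.204×10⁻¹⁹)(1.5×10⁻³)/(2π·4.983×10⁻²⁷) ≈ 1.5×10⁴ Hz.

f ≈ 1.5×10⁴ Hz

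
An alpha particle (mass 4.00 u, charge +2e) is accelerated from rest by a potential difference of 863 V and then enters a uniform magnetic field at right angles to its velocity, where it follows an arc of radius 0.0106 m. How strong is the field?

v = √(2|q|V/m) = √(2·3.204×10⁻¹⁹·863/6.644×10⁻²⁷) ≈ 2.885×10⁵ m/s.
B = mv/(|q|r) = (6.644×10⁻²⁷)(2.885×10⁵)/((3.204×10⁻¹⁹)(0.0106)) ≈ 0.564 T.

B ≈ 0.564 T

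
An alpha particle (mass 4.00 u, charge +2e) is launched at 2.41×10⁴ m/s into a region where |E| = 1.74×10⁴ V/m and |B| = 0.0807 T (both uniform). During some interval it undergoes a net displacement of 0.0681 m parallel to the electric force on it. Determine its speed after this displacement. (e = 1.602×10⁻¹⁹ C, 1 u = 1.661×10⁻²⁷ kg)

B does no work; ΔKE = |q|E d.
½mv_f² = ½mv₀² + |q|Ed = ½(6.644×10⁻²⁷)(2.41×10⁴)² + (3.204×10⁻¹⁹)(1.74×10⁴)(0.0681) ≈ 1.929×10⁻¹⁸ J + 3.797×10⁻¹⁶ J ≈ 3.816×10⁻¹⁶ J.
v_f = √(2·3.816×10⁻¹⁶/6.644×10⁻²⁷) ≈ 3.39×10⁵ m/s.

v_f ≈ 3.39×10⁵ m/s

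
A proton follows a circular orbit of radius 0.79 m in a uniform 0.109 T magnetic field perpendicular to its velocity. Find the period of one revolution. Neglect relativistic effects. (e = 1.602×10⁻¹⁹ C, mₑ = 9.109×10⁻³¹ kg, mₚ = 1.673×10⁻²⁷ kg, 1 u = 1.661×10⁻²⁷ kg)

T ≈ 6.02×10⁻⁷ s

The cyclotron period depends only on m, q, B: T = 2πm/(|q|B).
T = 2π(1.673×10⁻²⁷)/((1.602×10⁻¹⁹)(0.109)) ≈ 6.02×10⁻⁷ s.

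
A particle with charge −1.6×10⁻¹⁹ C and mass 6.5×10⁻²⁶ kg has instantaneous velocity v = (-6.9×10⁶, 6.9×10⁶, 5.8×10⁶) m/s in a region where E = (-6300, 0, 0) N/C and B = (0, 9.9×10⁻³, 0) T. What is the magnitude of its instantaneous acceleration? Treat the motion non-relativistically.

v×B = (-5.74×10⁴, 0, -6.83×10⁴) N/C.
E + v×B = (-6.37×10⁴, 0, -6.83×10⁴) N/C.
F = q(E + v×B) = (−1.6×10⁻¹⁹ C)·(-6.37×10⁴, 0, -6.83×10⁴) = (1.02×10⁻¹⁴, 0, 1.09×10⁻¹⁴) N.
|a| = |F|/m = 1.495×10⁻¹⁴/6.5×10⁻²⁶ ≈ 2.30×10¹¹ m/s².

|a| ≈ 2.30×10¹¹ m/s²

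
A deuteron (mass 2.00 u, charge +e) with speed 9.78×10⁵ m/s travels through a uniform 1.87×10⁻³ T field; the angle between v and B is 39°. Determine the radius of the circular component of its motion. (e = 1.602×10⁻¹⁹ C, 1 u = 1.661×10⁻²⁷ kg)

r ≈ 6.83 m

v⊥ = v sinθ = 9.78×10⁵·sin39° ≈ 6.155×10⁵ m/s.
r = m v⊥/(|q|B) = (3.322×10⁻²⁷)(6.155×10⁵)/((1.602×10⁻¹⁹)(1.87×10⁻³)) ≈ 6.83 m.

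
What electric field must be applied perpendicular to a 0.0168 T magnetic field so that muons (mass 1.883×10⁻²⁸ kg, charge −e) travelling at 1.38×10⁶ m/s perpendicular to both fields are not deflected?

For straight-line motion qE = qvB, so E = vB.
E = 1.38×10⁶ × 0.0168 = 2.32×10⁴ V/m.

E = 2.32×10⁴ V/m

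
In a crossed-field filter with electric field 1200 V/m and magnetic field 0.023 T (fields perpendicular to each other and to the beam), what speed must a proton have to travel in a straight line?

Zero net Lorentz force requires |qE| = |q v×B|, i.e. E = vB.
v = E/B = 1200/0.023 = 5.2×10⁴ m/s.

v = 5.2×10⁴ m/s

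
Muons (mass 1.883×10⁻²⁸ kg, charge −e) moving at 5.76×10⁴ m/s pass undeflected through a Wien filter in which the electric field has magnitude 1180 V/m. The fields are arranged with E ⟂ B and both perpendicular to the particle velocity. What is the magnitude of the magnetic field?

Balance of forces in the selector: qE = qvB ⇒ B = E/v.
B = 1180/5.76×10⁴ = 0.0205 T.

B = 0.0205 T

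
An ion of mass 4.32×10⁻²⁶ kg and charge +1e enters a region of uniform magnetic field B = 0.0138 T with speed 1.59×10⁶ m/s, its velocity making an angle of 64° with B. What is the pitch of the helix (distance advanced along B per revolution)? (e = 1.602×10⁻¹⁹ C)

p ≈ 85.6 m

v∥ = v cosθ = 1.59×10⁶·cos64° ≈ 6.970×10⁵ m/s.
T = 2πm/(|q|B) = 2π(4.32×10⁻²⁶)/((1.602×10⁻¹⁹)(0.0138)) ≈ 1.228×10⁻⁴ s.
pitch = v∥ T = (6.970×10⁵)(1.228×10⁻⁴) ≈ 85.6 m.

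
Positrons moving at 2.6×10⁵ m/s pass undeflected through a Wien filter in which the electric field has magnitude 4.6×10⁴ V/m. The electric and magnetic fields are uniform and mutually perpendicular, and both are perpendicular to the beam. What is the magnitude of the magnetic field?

B = 0.18 T

Balance of forces in the selector: qE = qvB ⇒ B = E/v.
B = 4.6×10⁴/2.6×10⁵ = 0.18 T.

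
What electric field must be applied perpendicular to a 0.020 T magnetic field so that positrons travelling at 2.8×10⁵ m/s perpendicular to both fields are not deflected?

For straight-line motion qE = qvB, so E = vB.
E = 2.8×10⁵ × 0.020 = 5600 V/m.

E = 5600 V/m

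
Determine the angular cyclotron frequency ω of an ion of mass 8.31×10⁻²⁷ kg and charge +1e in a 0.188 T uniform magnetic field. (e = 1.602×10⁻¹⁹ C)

ω = |q|B/m.
ω = (1.602×10⁻¹⁹)(0.188)/8.31×10⁻²⁷ ≈ 3.62×10⁶ rad/s.

ω ≈ 3.62×10⁶ rad/s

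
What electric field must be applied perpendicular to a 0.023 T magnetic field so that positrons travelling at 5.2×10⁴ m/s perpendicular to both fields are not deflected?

E = 1200 V/m

For straight-line motion qE = qvB, so E = vB.
E = 5.2×10⁴ × 0.023 = 1200 V/m.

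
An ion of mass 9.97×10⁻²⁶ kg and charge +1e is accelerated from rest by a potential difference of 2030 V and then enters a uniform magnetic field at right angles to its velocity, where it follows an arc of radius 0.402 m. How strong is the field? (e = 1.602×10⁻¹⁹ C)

B ≈ 0.125 T

v = √(2|q|V/m) = √(2·1.602×10⁻¹⁹·2030/9.97×10⁻²⁶) ≈ 8.077×10⁴ m/s.
B = mv/(|q|r) = (9.97×10⁻²⁶)(8.077×10⁴)/((1.602×10⁻¹⁹)(0.402)) ≈ 0.125 T.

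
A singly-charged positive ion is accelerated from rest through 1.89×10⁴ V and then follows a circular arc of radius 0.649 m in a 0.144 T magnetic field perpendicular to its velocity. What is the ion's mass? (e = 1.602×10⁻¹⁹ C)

m ≈ 3.70×10⁻²⁶ kg

Combine |q|V = ½mv² and r = mv/(|q|B): eliminate v to get m = qB²r²/(2V).
m = (1.602×10⁻¹⁹)(0.144)²(0.649)²/(2·1.89×10⁴) ≈ 3.70×10⁻²⁶ kg.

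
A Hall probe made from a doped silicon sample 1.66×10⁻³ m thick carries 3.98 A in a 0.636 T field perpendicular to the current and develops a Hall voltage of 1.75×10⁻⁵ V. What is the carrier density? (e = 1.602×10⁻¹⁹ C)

n ≈ 5.44×10²⁶ m⁻³

From V_H = IB/(n e t), n = IB/(V_H e t).
n = (3.98)(0.636)/((1.75×10⁻⁵)(1.602×10⁻¹⁹)(1.66×10⁻³)) ≈ 5.44×10²⁶ m⁻³.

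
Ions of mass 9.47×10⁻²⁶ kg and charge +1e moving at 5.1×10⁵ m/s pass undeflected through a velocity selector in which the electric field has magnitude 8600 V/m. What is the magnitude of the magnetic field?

B = 0.017 T

Balance of forces in the selector: qE = qvB ⇒ B = E/v.
B = 8600/5.1×10⁵ = 0.017 T.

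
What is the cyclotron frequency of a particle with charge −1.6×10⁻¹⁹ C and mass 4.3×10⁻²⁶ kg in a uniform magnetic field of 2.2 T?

f ≈ 1.3×10⁶ Hz

f = |q|B/(2πm).
f = (1.6×10⁻¹⁹)(2.2)/(2π·4.3×10⁻²⁶) ≈ 1.3×10⁶ Hz.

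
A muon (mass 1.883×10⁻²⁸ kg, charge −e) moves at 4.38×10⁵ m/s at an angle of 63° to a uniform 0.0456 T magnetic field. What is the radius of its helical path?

v⊥ = v sinθ = 4.38×10⁵·sin63° ≈ 3.903×10⁵ m/s.
r = m v⊥/(|q|B) = (1.883×10⁻²⁸)(3.903×10⁵)/((1.602×10⁻¹⁹)(0.0456)) ≈ 0.0101 m.

r ≈ 0.0101 m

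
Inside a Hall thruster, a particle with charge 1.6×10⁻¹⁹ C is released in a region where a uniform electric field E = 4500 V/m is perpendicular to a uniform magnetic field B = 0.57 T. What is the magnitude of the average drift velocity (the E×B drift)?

The E×B drift speed is v_d = E/B.
v_d = 4500/0.57 = 7900 m/s.

v_d ≈ 7900 m/s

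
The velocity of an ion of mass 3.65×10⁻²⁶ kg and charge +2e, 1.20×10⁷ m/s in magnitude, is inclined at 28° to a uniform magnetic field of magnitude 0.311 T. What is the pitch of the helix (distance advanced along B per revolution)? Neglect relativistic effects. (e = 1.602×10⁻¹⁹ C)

p ≈ 24.4 m

v∥ = v cosθ = 1.20×10⁷·cos28° ≈ 1.060×10⁷ m/s.
T = 2πm/(|q|B) = 2π(3.65×10⁻²⁶)/((3.204×10⁻¹⁹)(0.311)) ≈ 2.302×10⁻⁶ s.
pitch = v∥ T = (1.060×10⁷)(2.302×10⁻⁶) ≈ 24.4 m.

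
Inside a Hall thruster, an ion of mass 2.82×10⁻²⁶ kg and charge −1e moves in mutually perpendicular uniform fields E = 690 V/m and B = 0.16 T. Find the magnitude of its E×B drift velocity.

In crossed fields the guiding centre drifts at v_d = |E×B|/B² = E/B, independent of charge and mass.
v_d = 690/0.16 = 4300 m/s.

v_d ≈ 4300 m/s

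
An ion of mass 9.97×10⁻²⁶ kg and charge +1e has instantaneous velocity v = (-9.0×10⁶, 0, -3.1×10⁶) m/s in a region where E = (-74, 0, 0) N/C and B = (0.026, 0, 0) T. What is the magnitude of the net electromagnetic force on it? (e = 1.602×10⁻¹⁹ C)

v×B = (0, -8.06×10⁴, 0) N/C.
E + v×B = (-74.0, -8.06×10⁴, 0) N/C.
F = q(E + v×B) = (1.602×10⁻¹⁹ C)·(-74.0, -8.06×10⁴, 0) = (-1.19×10⁻¹⁷, -1.29×10⁻¹⁴, 0) N.
|F| = 1.29×10⁻¹⁴ N.

|F| ≈ 1.29×10⁻¹⁴ N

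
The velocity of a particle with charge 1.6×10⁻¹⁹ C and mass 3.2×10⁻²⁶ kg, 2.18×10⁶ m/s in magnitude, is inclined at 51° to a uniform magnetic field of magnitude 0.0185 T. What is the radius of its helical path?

r ≈ 18.3 m

v⊥ = v sinθ = 2.18×10⁶·sin51° ≈ 1.694×10⁶ m/s.
r = m v⊥/(|q|B) = (3.2×10⁻²⁶)(1.694×10⁶)/((1.6×10⁻¹⁹)(0.0185)) ≈ 18.3 m.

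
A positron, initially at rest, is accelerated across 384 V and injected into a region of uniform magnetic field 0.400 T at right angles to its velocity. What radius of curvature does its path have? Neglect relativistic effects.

r ≈ 1.65×10⁻⁴ m

Acceleration: |q|V = ½mv² ⇒ v = √(2|q|V/m) = √(2·1.602×10⁻¹⁹·384/9.109×10⁻³¹) ≈ 1.162×10⁷ m/s.
In the field: r = mv/(|q|B) = (9.109×10⁻³¹)(1.162×10⁷)/((1.602×10⁻¹⁹)(0.400)) ≈ 1.65×10⁻⁴ m.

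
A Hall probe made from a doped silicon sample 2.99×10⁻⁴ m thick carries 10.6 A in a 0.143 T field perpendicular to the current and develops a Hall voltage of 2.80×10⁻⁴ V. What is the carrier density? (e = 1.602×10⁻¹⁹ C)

n ≈ 1.13×10²⁶ m⁻³

From V_H = IB/(n e t), n = IB/(V_H e t).
n = (10.6)(0.143)/((2.80×10⁻⁴)(1.602×10⁻¹⁹)(2.99×10⁻⁴)) ≈ 1.13×10²⁶ m⁻³.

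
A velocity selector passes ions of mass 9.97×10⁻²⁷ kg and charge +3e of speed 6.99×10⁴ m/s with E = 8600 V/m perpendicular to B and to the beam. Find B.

Balance of forces in the selector: qE = qvB ⇒ B = E/v.
B = 8600/6.99×10⁴ = 0.123 T.

B = 0.123 T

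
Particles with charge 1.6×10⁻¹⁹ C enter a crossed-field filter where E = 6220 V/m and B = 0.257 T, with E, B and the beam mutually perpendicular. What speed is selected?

Zero net Lorentz force requires |qE| = |q v×B|, i.e. E = vB.
v = E/B = 6220/0.257 = 2.42×10⁴ m/s.
The result is independent of the particle's charge and mass.

v = 2.42×10⁴ m/s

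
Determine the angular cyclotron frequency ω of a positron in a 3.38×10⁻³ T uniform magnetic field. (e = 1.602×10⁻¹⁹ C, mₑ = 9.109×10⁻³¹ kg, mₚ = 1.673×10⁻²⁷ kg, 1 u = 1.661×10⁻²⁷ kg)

ω = |q|B/m.
ω = (1.602×10⁻¹⁹)(3.38×10⁻³)/9.109×10⁻³¹ ≈ 5.94×10⁸ rad/s.

ω ≈ 5.94×10⁸ rad/s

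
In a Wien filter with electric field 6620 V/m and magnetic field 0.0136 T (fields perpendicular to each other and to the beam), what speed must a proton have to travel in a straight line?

v = 4.87×10⁵ m/s

Straight-line motion ⇒ electric and magnetic forces cancel, so E = vB.
v = E/B = 6620/0.0136 = 4.87×10⁵ m/s.
The result is independent of the particle's charge and mass.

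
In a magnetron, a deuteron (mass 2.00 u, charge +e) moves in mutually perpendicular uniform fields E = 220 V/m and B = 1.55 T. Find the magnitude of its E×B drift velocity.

v_d ≈ 142 m/s

In crossed fields the guiding centre drifts at v_d = |E×B|/B² = E/B, independent of charge and mass.
v_d = 220/1.55 = 142 m/s.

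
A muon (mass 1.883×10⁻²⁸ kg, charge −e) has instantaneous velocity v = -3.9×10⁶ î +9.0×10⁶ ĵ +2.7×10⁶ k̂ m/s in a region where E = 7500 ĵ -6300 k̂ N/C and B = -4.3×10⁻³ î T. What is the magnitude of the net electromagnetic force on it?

|F| ≈ 5.23×10⁻¹⁵ N

v×B = (0, -1.16×10⁴, 3.87×10⁴) N/C.
E + v×B = (0, -4110, 3.24×10⁴) N/C.
F = q(E + v×B) = (−1.602×10⁻¹⁹ C)·(0, -4110, 3.24×10⁴) = (0, 6.58×10⁻¹⁶, -5.19×10⁻¹⁵) N.
|F| = 5.23×10⁻¹⁵ N.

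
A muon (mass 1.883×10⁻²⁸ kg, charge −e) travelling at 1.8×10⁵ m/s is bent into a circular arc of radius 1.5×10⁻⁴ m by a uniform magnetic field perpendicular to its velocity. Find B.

From |q|vB = mv²/r, B = mv/(|q|r).
B = (1.883×10⁻²⁸)(1.8×10⁵)/((1.602×10⁻¹⁹)(1.5×10⁻⁴)) ≈ 1.4 T.

B ≈ 1.4 T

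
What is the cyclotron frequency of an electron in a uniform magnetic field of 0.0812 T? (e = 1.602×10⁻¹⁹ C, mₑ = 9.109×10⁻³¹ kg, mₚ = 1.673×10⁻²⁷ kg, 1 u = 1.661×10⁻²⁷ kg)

f = |q|B/(2πm).
f = (1.602×10⁻¹⁹)(0.0812)/(2π·9.109×10⁻³¹) ≈ 2.27×10⁹ Hz.

f ≈ 2.27×10⁹ Hz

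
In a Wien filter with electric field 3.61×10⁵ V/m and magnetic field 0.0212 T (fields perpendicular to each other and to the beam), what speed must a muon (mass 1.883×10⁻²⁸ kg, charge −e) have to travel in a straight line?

Straight-line motion ⇒ electric and magnetic forces cancel, so E = vB.
v = E/B = 3.61×10⁵/0.0212 = 1.70×10⁷ m/s.

v = 1.70×10⁷ m/s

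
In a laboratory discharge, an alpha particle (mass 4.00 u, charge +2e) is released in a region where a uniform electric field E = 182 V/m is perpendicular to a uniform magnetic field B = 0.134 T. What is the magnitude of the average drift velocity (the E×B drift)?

v_d ≈ 1360 m/s

The E×B drift speed is v_d = E/B.
v_d = 182/0.134 = 1360 m/s.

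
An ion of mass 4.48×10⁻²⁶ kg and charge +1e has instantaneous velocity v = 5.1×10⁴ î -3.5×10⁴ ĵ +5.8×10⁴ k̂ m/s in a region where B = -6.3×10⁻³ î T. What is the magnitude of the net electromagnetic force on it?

v×B = (0, -365, -220) N/C.
F = q v×B = (1.602×10⁻¹⁹ C)·(0, -365, -220) = (0, -5.85×10⁻¹⁷, -3.53×10⁻¹⁷) N.
|F| = 6.84×10⁻¹⁷ N.

|F| ≈ 6.84×10⁻¹⁷ N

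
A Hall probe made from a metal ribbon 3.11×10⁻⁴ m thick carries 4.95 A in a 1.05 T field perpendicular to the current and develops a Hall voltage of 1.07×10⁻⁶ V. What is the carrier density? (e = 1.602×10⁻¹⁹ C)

From V_H = IB/(n e t), n = IB/(V_H e t).
n = (4.95)(1.05)/((1.07×10⁻⁶)(1.602×10⁻¹⁹)(3.11×10⁻⁴)) ≈ 9.75×10²⁸ m⁻³.

n ≈ 9.75×10²⁸ m⁻³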